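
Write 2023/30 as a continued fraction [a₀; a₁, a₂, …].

[67; 2, 3, 4]

2023 = 67·30 + 13, so a_0 = 67
30 = 2·13 + 4, so a_1 = 2
13 = 3·4 + 1, so a_2 = 3
4 = 4·1 + 0, so a_3 = 4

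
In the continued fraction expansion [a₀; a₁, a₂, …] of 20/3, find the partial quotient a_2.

2

20 = 6·3 + 2, so a_0 = 6
3 = 1·2 + 1, so a_1 = 1
2 = 2·1 + 0, so a_2 = 2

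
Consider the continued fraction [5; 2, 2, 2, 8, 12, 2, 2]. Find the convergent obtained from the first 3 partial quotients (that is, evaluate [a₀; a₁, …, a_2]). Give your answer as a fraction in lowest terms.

Work from the innermost term outward:
Start with 2.
2 + 1/(2/1) = 2 + 1/2 = 5/2
5 + 1/(5/2) = 5 + 2/5 = 27/5

27/5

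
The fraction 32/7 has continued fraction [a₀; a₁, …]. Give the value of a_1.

1

32 ÷ 7 → quotient 4, remainder 4
7 ÷ 4 → quotient 1, remainder 3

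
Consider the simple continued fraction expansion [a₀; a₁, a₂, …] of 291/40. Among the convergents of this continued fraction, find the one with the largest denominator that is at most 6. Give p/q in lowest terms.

29/4

List convergents until the denominator exceeds the bound:
a_0 = 7: 7/1  (≤ bound)
a_1 = 3: 22/3  (≤ bound)
a_2 = 1: 29/4  (≤ bound)
a_3 = 1: 51/7  (> 6, stop)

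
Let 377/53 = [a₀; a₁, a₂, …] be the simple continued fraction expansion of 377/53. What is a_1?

377 ÷ 53 → quotient 7, remainder 6
53 ÷ 6 → quotient 8, remainder 5

8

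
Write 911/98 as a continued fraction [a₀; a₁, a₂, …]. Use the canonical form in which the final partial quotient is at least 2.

[9; 3, 2, 1, 1, 1, 3]

911 = 9·98 + 29, so a_0 = 9
98 = 3·29 + 11, so a_1 = 3
29 = 2·11 + 7, so a_2 = 2
11 = 1·7 + 4, so a_3 = 1
7 = 1·4 + 3, so a_4 = 1
4 = 1·3 + 1, so a_5 = 1
3 = 3·1 + 0, so a_6 = 3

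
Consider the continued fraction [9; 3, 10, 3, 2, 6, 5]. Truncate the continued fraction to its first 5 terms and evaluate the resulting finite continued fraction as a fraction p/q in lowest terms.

2079/223

Start with 2.
3 + 1/(2/1) = 3 + 1/2 = 7/2
10 + 1/(7/2) = 10 + 2/7 = 72/7
3 + 1/(72/7) = 3 + 7/72 = 223/72
9 + 1/(223/72) = 9 + 72/223 = 2079/223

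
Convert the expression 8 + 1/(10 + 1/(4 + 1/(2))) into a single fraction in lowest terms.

Start with 2.
4 + 1/(2/1) = 4 + 1/2 = 9/2
10 + 1/(9/2) = 10 + 2/9 = 92/9
8 + 1/(92/9) = 8 + 9/92 = 745/92

745/92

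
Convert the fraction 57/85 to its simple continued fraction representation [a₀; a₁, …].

57 = 0·85 + 57, so a_0 = 0
85 = 1·57 + 28, so a_1 = 1
57 = 2·28 + 1, so a_2 = 2
28 = 28·1 + 0, so a_3 = 28

[0; 1, 2, 28]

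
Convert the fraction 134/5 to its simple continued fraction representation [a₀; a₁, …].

[26; 1, 4]

⌊134/5⌋ = 26, remainder 4
⌊5/4⌋ = 1, remainder 1
⌊4/1⌋ = 4, remainder 0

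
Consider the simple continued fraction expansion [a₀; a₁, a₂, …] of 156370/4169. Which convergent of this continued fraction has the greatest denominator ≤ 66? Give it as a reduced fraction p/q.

2438/65

a_0 = 37: 37/1  (≤ bound)
a_1 = 1: 38/1  (≤ bound)
a_2 = 1: 75/2  (≤ bound)
a_3 = 31: 2363/63  (≤ bound)
a_4 = 1: 2438/65  (≤ bound)
a_5 = 1: 4801/128  (> 66, stop)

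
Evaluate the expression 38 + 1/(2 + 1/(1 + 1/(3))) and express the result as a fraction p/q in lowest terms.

422/11

a_0 = 38: 38/1
a_1 = 2: 77/2
a_2 = 1: 115/3
a_3 = 3: 422/11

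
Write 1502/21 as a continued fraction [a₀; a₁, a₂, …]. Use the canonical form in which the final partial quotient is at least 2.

1502 ÷ 21 → quotient 71, remainder 11
21 ÷ 11 → quotient 1, remainder 10
11 ÷ 10 → quotient 1, remainder 1
10 ÷ 1 → quotient 10, remainder 0

[71; 1, 1, 10]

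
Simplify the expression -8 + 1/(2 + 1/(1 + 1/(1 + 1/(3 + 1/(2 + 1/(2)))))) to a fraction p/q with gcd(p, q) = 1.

a_0 = -8: -8/1
a_1 = 2: -15/2
a_2 = 1: -23/3
a_3 = 1: -38/5
a_4 = 3: -137/18
a_5 = 2: -312/41
a_6 = 2: -761/100

-761/100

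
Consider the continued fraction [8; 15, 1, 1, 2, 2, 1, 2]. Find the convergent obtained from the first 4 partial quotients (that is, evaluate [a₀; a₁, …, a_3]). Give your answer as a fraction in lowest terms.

Collapse the nested fraction from the inside out:
Start with 1.
1 + 1/(1/1) = 1 + 1/1 = 2/1
15 + 1/(2/1) = 15 + 1/2 = 31/2
8 + 1/(31/2) = 8 + 2/31 = 250/31

250/31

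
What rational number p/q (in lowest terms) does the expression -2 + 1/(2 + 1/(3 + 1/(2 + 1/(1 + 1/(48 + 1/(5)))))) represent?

Collapse the nested fraction from the inside out:
Start with 5.
48 + 1/(5/1) = 48 + 1/5 = 241/5
1 + 1/(241/5) = 1 + 5/241 = 246/241
2 + 1/(246/241) = 2 + 241/246 = 733/246
3 + 1/(733/246) = 3 + 246/733 = 2445/733
2 + 1/(2445/733) = 2 + 733/2445 = 5623/2445
-2 + 1/(5623/2445) = -2 + 2445/5623 = -8801/5623

-8801/5623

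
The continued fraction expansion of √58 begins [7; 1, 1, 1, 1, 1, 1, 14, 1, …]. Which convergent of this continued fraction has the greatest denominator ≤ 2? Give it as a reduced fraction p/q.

15/2

List convergents until the denominator exceeds the bound:
a_0 = 7: 7/1  (≤ bound)
a_1 = 1: 8/1  (≤ bound)
a_2 = 1: 15/2  (≤ bound)
a_3 = 1: 23/3  (> 2, stop)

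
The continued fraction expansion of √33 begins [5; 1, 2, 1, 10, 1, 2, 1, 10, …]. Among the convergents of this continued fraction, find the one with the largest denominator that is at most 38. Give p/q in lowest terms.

List convergents until the denominator exceeds the bound:
a_0 = 5: 5/1  (≤ bound)
a_1 = 1: 6/1  (≤ bound)
a_2 = 2: 17/3  (≤ bound)
a_3 = 1: 23/4  (≤ bound)
a_4 = 10: 247/43  (> 38, stop)

23/4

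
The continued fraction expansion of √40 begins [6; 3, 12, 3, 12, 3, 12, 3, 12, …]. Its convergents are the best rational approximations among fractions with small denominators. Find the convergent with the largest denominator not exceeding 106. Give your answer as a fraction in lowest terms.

a_0 = 6: 6/1  (≤ bound)
a_1 = 3: 19/3  (≤ bound)
a_2 = 12: 234/37  (≤ bound)
a_3 = 3: 721/114  (> 106, stop)

234/37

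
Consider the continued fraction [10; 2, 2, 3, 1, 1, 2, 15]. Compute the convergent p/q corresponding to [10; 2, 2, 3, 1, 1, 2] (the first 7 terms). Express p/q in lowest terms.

Start with 2.
1 + 1/(2/1) = 1 + 1/2 = 3/2
1 + 1/(3/2) = 1 + 2/3 = 5/3
3 + 1/(5/3) = 3 + 3/5 = 18/5
2 + 1/(18/5) = 2 + 5/18 = 41/18
2 + 1/(41/18) = 2 + 18/41 = 100/41
10 + 1/(100/41) = 10 + 41/100 = 1041/100

1041/100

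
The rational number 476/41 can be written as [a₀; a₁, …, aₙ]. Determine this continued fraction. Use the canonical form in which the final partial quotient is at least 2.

Apply division with remainder until the remainder is 0:
⌊476/41⌋ = 11, remainder 25
⌊41/25⌋ = 1, remainder 16
⌊25/16⌋ = 1, remainder 9
⌊16/9⌋ = 1, remainder 7
⌊9/7⌋ = 1, remainder 2
⌊7/2⌋ = 3, remainder 1
⌊2/1⌋ = 2, remainder 0

[11; 1, 1, 1, 1, 3, 2]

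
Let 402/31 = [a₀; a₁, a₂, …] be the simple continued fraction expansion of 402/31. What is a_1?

1

⌊402/31⌋ = 12, remainder 30
⌊31/30⌋ = 1, remainder 1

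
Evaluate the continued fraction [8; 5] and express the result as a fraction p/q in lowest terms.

41/5

Starting at the tail and folding back:
Start with 5.
8 + 1/(5/1) = 8 + 1/5 = 41/5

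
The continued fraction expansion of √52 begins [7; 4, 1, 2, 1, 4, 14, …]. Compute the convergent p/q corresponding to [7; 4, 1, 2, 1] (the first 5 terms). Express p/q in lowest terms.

137/19

Build up convergents one term at a time:
a_0 = 7: 7/1
a_1 = 4: 29/4
a_2 = 1: 36/5
a_3 = 2: 101/14
a_4 = 1: 137/19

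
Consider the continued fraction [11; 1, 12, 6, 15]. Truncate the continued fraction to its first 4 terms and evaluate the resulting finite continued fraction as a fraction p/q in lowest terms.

Collapse the nested fraction from the inside out:
Start with 6.
12 + 1/(6/1) = 12 + 1/6 = 73/6
1 + 1/(73/6) = 1 + 6/73 = 79/73
11 + 1/(79/73) = 11 + 73/79 = 942/79

942/79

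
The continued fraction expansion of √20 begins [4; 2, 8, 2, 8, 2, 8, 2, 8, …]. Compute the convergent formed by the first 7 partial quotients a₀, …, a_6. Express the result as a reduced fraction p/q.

Compute successive convergents:
a_0 = 4: 4/1
a_1 = 2: 9/2
a_2 = 8: 76/17
a_3 = 2: 161/36
a_4 = 8: 1364/305
a_5 = 2: 2889/646
a_6 = 8: 24476/5473

24476/5473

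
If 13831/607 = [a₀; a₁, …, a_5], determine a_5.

Run the Euclidean algorithm, recording each quotient:
⌊13831/607⌋ = 22, remainder 477
⌊607/477⌋ = 1, remainder 130
⌊477/130⌋ = 3, remainder 87
⌊130/87⌋ = 1, remainder 43
⌊87/43⌋ = 2, remainder 1
⌊43/1⌋ = 43, remainder 0

43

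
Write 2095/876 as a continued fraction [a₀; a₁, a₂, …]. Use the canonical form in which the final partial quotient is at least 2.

[2; 2, 1, 1, 4, 7, 2, 2]

2095 ÷ 876 → quotient 2, remainder 343
876 ÷ 343 → quotient 2, remainder 190
343 ÷ 190 → quotient 1, remainder 153
190 ÷ 153 → quotient 1, remainder 37
153 ÷ 37 → quotient 4, remainder 5
37 ÷ 5 → quotient 7, remainder 2
5 ÷ 2 → quotient 2, remainder 1
2 ÷ 1 → quotient 2, remainder 0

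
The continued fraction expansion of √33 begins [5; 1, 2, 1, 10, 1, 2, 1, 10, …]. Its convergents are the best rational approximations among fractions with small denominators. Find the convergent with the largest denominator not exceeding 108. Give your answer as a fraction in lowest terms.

a_0 = 5: 5/1  (≤ bound)
a_1 = 1: 6/1  (≤ bound)
a_2 = 2: 17/3  (≤ bound)
a_3 = 1: 23/4  (≤ bound)
a_4 = 10: 247/43  (≤ bound)
a_5 = 1: 270/47  (≤ bound)
a_6 = 2: 787/137  (> 108, stop)

270/47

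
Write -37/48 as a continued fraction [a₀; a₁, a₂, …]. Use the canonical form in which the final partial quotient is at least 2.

-37 ÷ 48 → quotient -1, remainder 11
48 ÷ 11 → quotient 4, remainder 4
11 ÷ 4 → quotient 2, remainder 3
4 ÷ 3 → quotient 1, remainder 1
3 ÷ 1 → quotient 3, remainder 0

[-1; 4, 2, 1, 3]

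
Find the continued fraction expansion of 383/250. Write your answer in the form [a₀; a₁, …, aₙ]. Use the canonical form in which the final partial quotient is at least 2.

[1; 1, 1, 7, 3, 5]

Apply division with remainder until the remainder is 0:
⌊383/250⌋ = 1, remainder 133
⌊250/133⌋ = 1, remainder 117
⌊133/117⌋ = 1, remainder 16
⌊117/16⌋ = 7, remainder 5
⌊16/5⌋ = 3, remainder 1
⌊5/1⌋ = 5, remainder 0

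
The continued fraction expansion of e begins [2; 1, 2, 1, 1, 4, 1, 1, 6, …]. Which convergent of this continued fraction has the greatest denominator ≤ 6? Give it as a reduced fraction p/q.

List convergents until the denominator exceeds the bound:
a_0 = 2: 2/1  (≤ bound)
a_1 = 1: 3/1  (≤ bound)
a_2 = 2: 8/3  (≤ bound)
a_3 = 1: 11/4  (≤ bound)
a_4 = 1: 19/7  (> 6, stop)

11/4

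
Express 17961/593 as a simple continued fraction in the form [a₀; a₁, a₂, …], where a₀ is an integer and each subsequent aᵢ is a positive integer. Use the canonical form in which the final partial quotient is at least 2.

17961 ÷ 593 → quotient 30, remainder 171
593 ÷ 171 → quotient 3, remainder 80
171 ÷ 80 → quotient 2, remainder 11
80 ÷ 11 → quotient 7, remainder 3
11 ÷ 3 → quotient 3, remainder 2
3 ÷ 2 → quotient 1, remainder 1
2 ÷ 1 → quotient 2, remainder 0

[30; 3, 2, 7, 3, 1, 2]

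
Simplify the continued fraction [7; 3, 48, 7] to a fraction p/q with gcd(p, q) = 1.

a_0 = 7: 7/1
a_1 = 3: 22/3
a_2 = 48: 1063/145
a_3 = 7: 7463/1018

7463/1018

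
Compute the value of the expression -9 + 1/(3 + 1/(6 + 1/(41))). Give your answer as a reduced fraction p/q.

Use the convergent recurrence hₖ = aₖ·hₖ₋₁ + hₖ₋₂ (and likewise for the denominators kₖ):
a_0 = -9: -9/1
a_1 = 3: -26/3
a_2 = 6: -165/19
a_3 = 41: -6791/782

-6791/782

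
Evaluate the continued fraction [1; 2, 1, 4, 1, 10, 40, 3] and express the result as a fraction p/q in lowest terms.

Start with 3.
40 + 1/(3/1) = 40 + 1/3 = 121/3
10 + 1/(121/3) = 10 + 3/121 = 1213/121
1 + 1/(1213/121) = 1 + 121/1213 = 1334/1213
4 + 1/(1334/1213) = 4 + 1213/1334 = 6549/1334
1 + 1/(6549/1334) = 1 + 1334/6549 = 7883/6549
2 + 1/(7883/6549) = 2 + 6549/7883 = 22315/7883
1 + 1/(22315/7883) = 1 + 7883/22315 = 30198/22315

30198/22315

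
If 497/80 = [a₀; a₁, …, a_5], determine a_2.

1

Repeatedly divide and take the remainder:
497 = 6·80 + 17, so a_0 = 6
80 = 4·17 + 12, so a_1 = 4
17 = 1·12 + 5, so a_2 = 1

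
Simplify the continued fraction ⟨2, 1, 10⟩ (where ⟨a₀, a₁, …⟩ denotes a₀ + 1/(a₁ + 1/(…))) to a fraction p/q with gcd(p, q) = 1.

32/11

Compute successive convergents:
a_0 = 2: 2/1
a_1 = 1: 3/1
a_2 = 10: 32/11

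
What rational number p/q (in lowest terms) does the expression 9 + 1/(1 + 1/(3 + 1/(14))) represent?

a_0 = 9: 9/1
a_1 = 1: 10/1
a_2 = 3: 39/4
a_3 = 14: 556/57

556/57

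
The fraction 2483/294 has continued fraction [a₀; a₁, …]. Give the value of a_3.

10

Run the Euclidean algorithm, recording each quotient:
2483 ÷ 294 → quotient 8, remainder 131
294 ÷ 131 → quotient 2, remainder 32
131 ÷ 32 → quotient 4, remainder 3
32 ÷ 3 → quotient 10, remainder 2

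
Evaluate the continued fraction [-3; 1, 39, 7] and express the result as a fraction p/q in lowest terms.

-569/281

Build up convergents one term at a time:
a_0 = -3: -3/1
a_1 = 1: -2/1
a_2 = 39: -81/40
a_3 = 7: -569/281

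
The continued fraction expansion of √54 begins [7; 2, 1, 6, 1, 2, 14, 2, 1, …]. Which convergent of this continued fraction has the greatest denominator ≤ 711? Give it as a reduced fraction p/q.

485/66

a_0 = 7: 7/1  (≤ bound)
a_1 = 2: 15/2  (≤ bound)
a_2 = 1: 22/3  (≤ bound)
a_3 = 6: 147/20  (≤ bound)
a_4 = 1: 169/23  (≤ bound)
a_5 = 2: 485/66  (≤ bound)
a_6 = 14: 6959/947  (> 711, stop)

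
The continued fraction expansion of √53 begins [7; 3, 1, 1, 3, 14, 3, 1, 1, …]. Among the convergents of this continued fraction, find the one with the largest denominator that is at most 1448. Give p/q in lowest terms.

a_0 = 7: 7/1  (≤ bound)
a_1 = 3: 22/3  (≤ bound)
a_2 = 1: 29/4  (≤ bound)
a_3 = 1: 51/7  (≤ bound)
a_4 = 3: 182/25  (≤ bound)
a_5 = 14: 2599/357  (≤ bound)
a_6 = 3: 7979/1096  (≤ bound)
a_7 = 1: 10578/1453  (> 1448, stop)

7979/1096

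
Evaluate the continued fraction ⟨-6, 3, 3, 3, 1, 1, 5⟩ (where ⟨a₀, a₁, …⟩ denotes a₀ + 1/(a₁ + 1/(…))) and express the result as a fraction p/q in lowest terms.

a_0 = -6: -6/1
a_1 = 3: -17/3
a_2 = 3: -57/10
a_3 = 3: -188/33
a_4 = 1: -245/43
a_5 = 1: -433/76
a_6 = 5: -2410/423

-2410/423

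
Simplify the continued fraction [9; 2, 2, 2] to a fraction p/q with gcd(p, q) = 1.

113/12

Starting at the tail and folding back:
Start with 2.
2 + 1/(2/1) = 2 + 1/2 = 5/2
2 + 1/(5/2) = 2 + 2/5 = 12/5
9 + 1/(12/5) = 9 + 5/12 = 113/12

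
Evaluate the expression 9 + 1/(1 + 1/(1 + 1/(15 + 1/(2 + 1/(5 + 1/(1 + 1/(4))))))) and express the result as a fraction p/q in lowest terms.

Build up convergents one term at a time:
a_0 = 9: 9/1
a_1 = 1: 10/1
a_2 = 1: 19/2
a_3 = 15: 295/31
a_4 = 2: 609/64
a_5 = 5: 3340/351
a_6 = 1: 3949/415
a_7 = 4: 19136/2011

19136/2011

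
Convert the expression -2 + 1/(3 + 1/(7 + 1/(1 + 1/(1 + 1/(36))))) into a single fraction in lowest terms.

-2886/1717

a_0 = -2: -2/1
a_1 = 3: -5/3
a_2 = 7: -37/22
a_3 = 1: -42/25
a_4 = 1: -79/47
a_5 = 36: -2886/1717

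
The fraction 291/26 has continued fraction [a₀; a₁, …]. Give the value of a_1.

Repeatedly divide and take the remainder:
⌊291/26⌋ = 11, remainder 5
⌊26/5⌋ = 5, remainder 1

5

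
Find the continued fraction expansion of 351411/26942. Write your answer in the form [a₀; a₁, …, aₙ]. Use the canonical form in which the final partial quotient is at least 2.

[13; 23, 7, 1, 12, 2, 1, 3]

351411 = 13·26942 + 1165, so a_0 = 13
26942 = 23·1165 + 147, so a_1 = 23
1165 = 7·147 + 136, so a_2 = 7
147 = 1·136 + 11, so a_3 = 1
136 = 12·11 + 4, so a_4 = 12
11 = 2·4 + 3, so a_5 = 2
4 = 1·3 + 1, so a_6 = 1
3 = 3·1 + 0, so a_7 = 3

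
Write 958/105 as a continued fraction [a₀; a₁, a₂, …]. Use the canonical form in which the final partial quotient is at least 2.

Apply division with remainder until the remainder is 0:
958 = 9·105 + 13, so a_0 = 9
105 = 8·13 + 1, so a_1 = 8
13 = 13·1 + 0, so a_2 = 13

[9; 8, 13]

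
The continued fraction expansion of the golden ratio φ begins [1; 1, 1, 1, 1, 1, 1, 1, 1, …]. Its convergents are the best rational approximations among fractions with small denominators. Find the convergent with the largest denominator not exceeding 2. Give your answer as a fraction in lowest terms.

3/2

a_0 = 1: 1/1  (≤ bound)
a_1 = 1: 2/1  (≤ bound)
a_2 = 1: 3/2  (≤ bound)
a_3 = 1: 5/3  (> 2, stop)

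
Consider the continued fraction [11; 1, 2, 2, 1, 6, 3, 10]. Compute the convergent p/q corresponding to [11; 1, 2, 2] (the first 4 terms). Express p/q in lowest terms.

82/7

a_0 = 11: 11/1
a_1 = 1: 12/1
a_2 = 2: 35/3
a_3 = 2: 82/7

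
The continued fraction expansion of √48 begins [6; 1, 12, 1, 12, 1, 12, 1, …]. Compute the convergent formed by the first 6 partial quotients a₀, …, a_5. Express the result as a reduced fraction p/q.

1351/195

Start with 1.
12 + 1/(1/1) = 12 + 1/1 = 13/1
1 + 1/(13/1) = 1 + 1/13 = 14/13
12 + 1/(14/13) = 12 + 13/14 = 181/14
1 + 1/(181/14) = 1 + 14/181 = 195/181
6 + 1/(195/181) = 6 + 181/195 = 1351/195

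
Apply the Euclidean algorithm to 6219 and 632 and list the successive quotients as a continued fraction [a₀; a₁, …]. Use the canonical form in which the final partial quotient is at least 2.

Run the Euclidean algorithm, recording each quotient:
6219 ÷ 632 → quotient 9, remainder 531
632 ÷ 531 → quotient 1, remainder 101
531 ÷ 101 → quotient 5, remainder 26
101 ÷ 26 → quotient 3, remainder 23
26 ÷ 23 → quotient 1, remainder 3
23 ÷ 3 → quotient 7, remainder 2
3 ÷ 2 → quotient 1, remainder 1
2 ÷ 1 → quotient 2, remainder 0

[9; 1, 5, 3, 1, 7, 1, 2]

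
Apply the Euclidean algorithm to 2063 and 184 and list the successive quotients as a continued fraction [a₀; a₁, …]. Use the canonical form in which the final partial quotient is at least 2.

Run the Euclidean algorithm, recording each quotient:
2063 = 11·184 + 39, so a_0 = 11
184 = 4·39 + 28, so a_1 = 4
39 = 1·28 + 11, so a_2 = 1
28 = 2·11 + 6, so a_3 = 2
11 = 1·6 + 5, so a_4 = 1
6 = 1·5 + 1, so a_5 = 1
5 = 5·1 + 0, so a_6 = 5

[11; 4, 1, 2, 1, 1, 5]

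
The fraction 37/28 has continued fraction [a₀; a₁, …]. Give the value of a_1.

⌊37/28⌋ = 1, remainder 9
⌊28/9⌋ = 3, remainder 1

3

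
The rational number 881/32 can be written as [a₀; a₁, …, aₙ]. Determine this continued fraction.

881 = 27·32 + 17, so a_0 = 27
32 = 1·17 + 15, so a_1 = 1
17 = 1·15 + 2, so a_2 = 1
15 = 7·2 + 1, so a_3 = 7
2 = 2·1 + 0, so a_4 = 2

[27; 1, 1, 7, 2]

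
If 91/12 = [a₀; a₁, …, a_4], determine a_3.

2

91 = 7·12 + 7, so a_0 = 7
12 = 1·7 + 5, so a_1 = 1
7 = 1·5 + 2, so a_2 = 1
5 = 2·2 + 1, so a_3 = 2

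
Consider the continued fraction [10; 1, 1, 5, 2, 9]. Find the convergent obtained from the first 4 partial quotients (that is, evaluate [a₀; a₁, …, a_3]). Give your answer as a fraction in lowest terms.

116/11

Compute successive convergents:
a_0 = 10: 10/1
a_1 = 1: 11/1
a_2 = 1: 21/2
a_3 = 5: 116/11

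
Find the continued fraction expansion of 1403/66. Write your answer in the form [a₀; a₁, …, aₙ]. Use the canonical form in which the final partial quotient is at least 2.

1403 ÷ 66 → quotient 21, remainder 17
66 ÷ 17 → quotient 3, remainder 15
17 ÷ 15 → quotient 1, remainder 2
15 ÷ 2 → quotient 7, remainder 1
2 ÷ 1 → quotient 2, remainder 0

[21; 3, 1, 7, 2]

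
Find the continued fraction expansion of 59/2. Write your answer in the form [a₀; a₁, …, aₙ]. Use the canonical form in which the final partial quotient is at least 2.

[29; 2]

59 ÷ 2 → quotient 29, remainder 1
2 ÷ 1 → quotient 2, remainder 0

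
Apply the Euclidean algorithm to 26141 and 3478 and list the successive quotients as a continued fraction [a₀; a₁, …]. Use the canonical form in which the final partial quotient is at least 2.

⌊26141/3478⌋ = 7, remainder 1795
⌊3478/1795⌋ = 1, remainder 1683
⌊1795/1683⌋ = 1, remainder 112
⌊1683/112⌋ = 15, remainder 3
⌊112/3⌋ = 37, remainder 1
⌊3/1⌋ = 3, remainder 0

[7; 1, 1, 15, 37, 3]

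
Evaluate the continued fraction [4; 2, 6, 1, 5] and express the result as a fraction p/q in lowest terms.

Starting at the tail and folding back:
Start with 5.
1 + 1/(5/1) = 1 + 1/5 = 6/5
6 + 1/(6/5) = 6 + 5/6 = 41/6
2 + 1/(41/6) = 2 + 6/41 = 88/41
4 + 1/(88/41) = 4 + 41/88 = 393/88

393/88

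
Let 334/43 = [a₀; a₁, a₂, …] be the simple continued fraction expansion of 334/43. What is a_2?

3

Repeatedly divide and take the remainder:
⌊334/43⌋ = 7, remainder 33
⌊43/33⌋ = 1, remainder 10
⌊33/10⌋ = 3, remainder 3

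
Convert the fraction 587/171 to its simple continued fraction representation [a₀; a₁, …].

[3; 2, 3, 4, 1, 1, 2]

Repeatedly divide and take the remainder:
587 = 3·171 + 74, so a_0 = 3
171 = 2·74 + 23, so a_1 = 2
74 = 3·23 + 5, so a_2 = 3
23 = 4·5 + 3, so a_3 = 4
5 = 1·3 + 2, so a_4 = 1
3 = 1·2 + 1, so a_5 = 1
2 = 2·1 + 0, so a_6 = 2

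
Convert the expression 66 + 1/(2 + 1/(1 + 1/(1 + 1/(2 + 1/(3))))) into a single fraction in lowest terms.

2921/44

Start with 3.
2 + 1/(3/1) = 2 + 1/3 = 7/3
1 + 1/(7/3) = 1 + 3/7 = 10/7
1 + 1/(10/7) = 1 + 7/10 = 17/10
2 + 1/(17/10) = 2 + 10/17 = 44/17
66 + 1/(44/17) = 66 + 17/44 = 2921/44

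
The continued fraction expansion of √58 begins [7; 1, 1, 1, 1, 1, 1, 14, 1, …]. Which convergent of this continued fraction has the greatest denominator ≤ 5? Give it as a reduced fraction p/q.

38/5

a_0 = 7: 7/1  (≤ bound)
a_1 = 1: 8/1  (≤ bound)
a_2 = 1: 15/2  (≤ bound)
a_3 = 1: 23/3  (≤ bound)
a_4 = 1: 38/5  (≤ bound)
a_5 = 1: 61/8  (> 5, stop)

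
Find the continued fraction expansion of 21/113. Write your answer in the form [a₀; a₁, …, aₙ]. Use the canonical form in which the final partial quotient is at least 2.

[0; 5, 2, 1, 1, 1, 2]

21 ÷ 113 → quotient 0, remainder 21
113 ÷ 21 → quotient 5, remainder 8
21 ÷ 8 → quotient 2, remainder 5
8 ÷ 5 → quotient 1, remainder 3
5 ÷ 3 → quotient 1, remainder 2
3 ÷ 2 → quotient 1, remainder 1
2 ÷ 1 → quotient 2, remainder 0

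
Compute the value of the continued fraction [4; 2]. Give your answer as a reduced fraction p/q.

Compute successive convergents:
a_0 = 4: 4/1
a_1 = 2: 9/2

9/2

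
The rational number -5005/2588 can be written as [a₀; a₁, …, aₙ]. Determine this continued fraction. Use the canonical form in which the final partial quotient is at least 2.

⌊-5005/2588⌋ = -2, remainder 171
⌊2588/171⌋ = 15, remainder 23
⌊171/23⌋ = 7, remainder 10
⌊23/10⌋ = 2, remainder 3
⌊10/3⌋ = 3, remainder 1
⌊3/1⌋ = 3, remainder 0

[-2; 15, 7, 2, 3, 3]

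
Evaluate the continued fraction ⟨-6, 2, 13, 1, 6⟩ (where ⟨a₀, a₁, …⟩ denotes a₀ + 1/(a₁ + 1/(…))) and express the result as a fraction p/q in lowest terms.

Work from the innermost term outward:
Start with 6.
1 + 1/(6/1) = 1 + 1/6 = 7/6
13 + 1/(7/6) = 13 + 6/7 = 97/7
2 + 1/(97/7) = 2 + 7/97 = 201/97
-6 + 1/(201/97) = -6 + 97/201 = -1109/201

-1109/201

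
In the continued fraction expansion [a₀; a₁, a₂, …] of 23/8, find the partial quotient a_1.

Apply division with remainder until the remainder is 0:
23 = 2·8 + 7, so a_0 = 2
8 = 1·7 + 1, so a_1 = 1

1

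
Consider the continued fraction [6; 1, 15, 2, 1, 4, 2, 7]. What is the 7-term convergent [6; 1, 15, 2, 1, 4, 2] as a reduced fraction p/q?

3518/507

Start with 2.
4 + 1/(2/1) = 4 + 1/2 = 9/2
1 + 1/(9/2) = 1 + 2/9 = 11/9
2 + 1/(11/9) = 2 + 9/11 = 31/11
15 + 1/(31/11) = 15 + 11/31 = 476/31
1 + 1/(476/31) = 1 + 31/476 = 507/476
6 + 1/(507/476) = 6 + 476/507 = 3518/507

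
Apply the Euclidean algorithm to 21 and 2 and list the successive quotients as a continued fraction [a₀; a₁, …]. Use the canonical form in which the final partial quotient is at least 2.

⌊21/2⌋ = 10, remainder 1
⌊2/1⌋ = 2, remainder 0

[10; 2]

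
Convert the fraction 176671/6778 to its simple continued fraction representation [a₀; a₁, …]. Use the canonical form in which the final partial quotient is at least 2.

Run the Euclidean algorithm, recording each quotient:
176671 ÷ 6778 → quotient 26, remainder 443
6778 ÷ 443 → quotient 15, remainder 133
443 ÷ 133 → quotient 3, remainder 44
133 ÷ 44 → quotient 3, remainder 1
44 ÷ 1 → quotient 44, remainder 0

[26; 15, 3, 3, 44]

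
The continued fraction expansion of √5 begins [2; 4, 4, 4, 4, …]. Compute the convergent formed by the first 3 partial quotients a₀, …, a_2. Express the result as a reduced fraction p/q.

Start with 4.
4 + 1/(4/1) = 4 + 1/4 = 17/4
2 + 1/(17/4) = 2 + 4/17 = 38/17

38/17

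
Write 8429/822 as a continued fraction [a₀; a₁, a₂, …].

8429 = 10·822 + 209, so a_0 = 10
822 = 3·209 + 195, so a_1 = 3
209 = 1·195 + 14, so a_2 = 1
195 = 13·14 + 13, so a_3 = 13
14 = 1·13 + 1, so a_4 = 1
13 = 13·1 + 0, so a_5 = 13

[10; 3, 1, 13, 1, 13]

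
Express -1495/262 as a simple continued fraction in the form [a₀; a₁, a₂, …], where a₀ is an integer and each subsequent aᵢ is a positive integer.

Apply division with remainder until the remainder is 0:
-1495 ÷ 262 → quotient -6, remainder 77
262 ÷ 77 → quotient 3, remainder 31
77 ÷ 31 → quotient 2, remainder 15
31 ÷ 15 → quotient 2, remainder 1
15 ÷ 1 → quotient 15, remainder 0

[-6; 3, 2, 2, 15]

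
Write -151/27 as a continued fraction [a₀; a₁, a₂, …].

[-6; 2, 2, 5]

Apply division with remainder until the remainder is 0:
-151 ÷ 27 → quotient -6, remainder 11
27 ÷ 11 → quotient 2, remainder 5
11 ÷ 5 → quotient 2, remainder 1
5 ÷ 1 → quotient 5, remainder 0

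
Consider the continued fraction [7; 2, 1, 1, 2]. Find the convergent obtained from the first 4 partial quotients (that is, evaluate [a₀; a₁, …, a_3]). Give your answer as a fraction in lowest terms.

Build up convergents one term at a time:
a_0 = 7: 7/1
a_1 = 2: 15/2
a_2 = 1: 22/3
a_3 = 1: 37/5

37/5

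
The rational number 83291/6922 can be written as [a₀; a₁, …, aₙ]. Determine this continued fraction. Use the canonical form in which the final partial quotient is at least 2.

[12; 30, 2, 37, 3]

Apply division with remainder until the remainder is 0:
83291 = 12·6922 + 227, so a_0 = 12
6922 = 30·227 + 112, so a_1 = 30
227 = 2·112 + 3, so a_2 = 2
112 = 37·3 + 1, so a_3 = 37
3 = 3·1 + 0, so a_4 = 3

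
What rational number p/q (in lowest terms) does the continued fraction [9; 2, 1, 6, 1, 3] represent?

Start with 3.
1 + 1/(3/1) = 1 + 1/3 = 4/3
6 + 1/(4/3) = 6 + 3/4 = 27/4
1 + 1/(27/4) = 1 + 4/27 = 31/27
2 + 1/(31/27) = 2 + 27/31 = 89/31
9 + 1/(89/31) = 9 + 31/89 = 832/89

832/89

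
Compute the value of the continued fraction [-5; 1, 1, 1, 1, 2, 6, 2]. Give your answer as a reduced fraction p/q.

-785/179

a_0 = -5: -5/1
a_1 = 1: -4/1
a_2 = 1: -9/2
a_3 = 1: -13/3
a_4 = 1: -22/5
a_5 = 2: -57/13
a_6 = 6: -364/83
a_7 = 2: -785/179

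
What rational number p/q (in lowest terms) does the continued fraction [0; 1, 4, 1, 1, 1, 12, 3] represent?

Use the convergent recurrence hₖ = aₖ·hₖ₋₁ + hₖ₋₂ (and likewise for the denominators kₖ):
a_0 = 0: 0/1
a_1 = 1: 1/1
a_2 = 4: 4/5
a_3 = 1: 5/6
a_4 = 1: 9/11
a_5 = 1: 14/17
a_6 = 12: 177/215
a_7 = 3: 545/662

545/662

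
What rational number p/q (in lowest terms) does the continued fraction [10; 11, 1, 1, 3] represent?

Start with 3.
1 + 1/(3/1) = 1 + 1/3 = 4/3
1 + 1/(4/3) = 1 + 3/4 = 7/4
11 + 1/(7/4) = 11 + 4/7 = 81/7
10 + 1/(81/7) = 10 + 7/81 = 817/81

817/81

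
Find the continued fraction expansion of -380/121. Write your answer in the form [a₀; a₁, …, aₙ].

[-4; 1, 6, 8, 2]

⌊-380/121⌋ = -4, remainder 104
⌊121/104⌋ = 1, remainder 17
⌊104/17⌋ = 6, remainder 2
⌊17/2⌋ = 8, remainder 1
⌊2/1⌋ = 2, remainder 0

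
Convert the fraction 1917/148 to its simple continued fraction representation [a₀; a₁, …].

Repeatedly divide and take the remainder:
⌊1917/148⌋ = 12, remainder 141
⌊148/141⌋ = 1, remainder 7
⌊141/7⌋ = 20, remainder 1
⌊7/1⌋ = 7, remainder 0

[12; 1, 20, 7]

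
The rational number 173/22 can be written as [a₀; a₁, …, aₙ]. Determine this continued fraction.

Repeatedly divide and take the remainder:
⌊173/22⌋ = 7, remainder 19
⌊22/19⌋ = 1, remainder 3
⌊19/3⌋ = 6, remainder 1
⌊3/1⌋ = 3, remainder 0

[7; 1, 6, 3]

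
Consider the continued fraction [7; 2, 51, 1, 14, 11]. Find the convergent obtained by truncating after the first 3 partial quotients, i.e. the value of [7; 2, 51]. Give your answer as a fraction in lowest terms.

772/103

Work from the innermost term outward:
Start with 51.
2 + 1/(51/1) = 2 + 1/51 = 103/51
7 + 1/(103/51) = 7 + 51/103 = 772/103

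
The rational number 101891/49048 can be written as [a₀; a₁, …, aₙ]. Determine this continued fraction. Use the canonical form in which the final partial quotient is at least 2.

[2; 12, 1, 12, 4, 2, 15, 2]

101891 ÷ 49048 → quotient 2, remainder 3795
49048 ÷ 3795 → quotient 12, remainder 3508
3795 ÷ 3508 → quotient 1, remainder 287
3508 ÷ 287 → quotient 12, remainder 64
287 ÷ 64 → quotient 4, remainder 31
64 ÷ 31 → quotient 2, remainder 2
31 ÷ 2 → quotient 15, remainder 1
2 ÷ 1 → quotient 2, remainder 0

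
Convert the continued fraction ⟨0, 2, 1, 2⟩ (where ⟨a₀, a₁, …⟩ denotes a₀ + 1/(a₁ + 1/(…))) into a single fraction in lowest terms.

3/8

Starting at the tail and folding back:
Start with 2.
1 + 1/(2/1) = 1 + 1/2 = 3/2
2 + 1/(3/2) = 2 + 2/3 = 8/3
0 + 1/(8/3) = 0 + 3/8 = 3/8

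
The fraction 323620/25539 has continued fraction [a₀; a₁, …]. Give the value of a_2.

2

Repeatedly divide and take the remainder:
323620 = 12·25539 + 17152, so a_0 = 12
25539 = 1·17152 + 8387, so a_1 = 1
17152 = 2·8387 + 378, so a_2 = 2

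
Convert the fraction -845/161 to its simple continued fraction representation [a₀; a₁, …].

[-6; 1, 3, 40]

-845 = -6·161 + 121, so a_0 = -6
161 = 1·121 + 40, so a_1 = 1
121 = 3·40 + 1, so a_2 = 3
40 = 40·1 + 0, so a_3 = 40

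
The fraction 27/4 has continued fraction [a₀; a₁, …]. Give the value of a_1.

1

Repeatedly divide and take the remainder:
27 ÷ 4 → quotient 6, remainder 3
4 ÷ 3 → quotient 1, remainder 1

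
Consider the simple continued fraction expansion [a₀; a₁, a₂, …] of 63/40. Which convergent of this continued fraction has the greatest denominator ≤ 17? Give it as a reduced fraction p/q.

11/7

a_0 = 1: 1/1  (≤ bound)
a_1 = 1: 2/1  (≤ bound)
a_2 = 1: 3/2  (≤ bound)
a_3 = 2: 8/5  (≤ bound)
a_4 = 1: 11/7  (≤ bound)
a_5 = 5: 63/40  (> 17, stop)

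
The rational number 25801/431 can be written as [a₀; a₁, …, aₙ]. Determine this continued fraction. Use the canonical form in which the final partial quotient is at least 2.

Repeatedly divide and take the remainder:
⌊25801/431⌋ = 59, remainder 372
⌊431/372⌋ = 1, remainder 59
⌊372/59⌋ = 6, remainder 18
⌊59/18⌋ = 3, remainder 5
⌊18/5⌋ = 3, remainder 3
⌊5/3⌋ = 1, remainder 2
⌊3/2⌋ = 1, remainder 1
⌊2/1⌋ = 2, remainder 0

[59; 1, 6, 3, 3, 1, 1, 2]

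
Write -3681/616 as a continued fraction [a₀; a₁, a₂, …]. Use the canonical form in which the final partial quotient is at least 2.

[-6; 41, 15]

-3681 = -6·616 + 15, so a_0 = -6
616 = 41·15 + 1, so a_1 = 41
15 = 15·1 + 0, so a_2 = 15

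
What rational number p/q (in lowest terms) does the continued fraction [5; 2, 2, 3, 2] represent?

Use the convergent recurrence hₖ = aₖ·hₖ₋₁ + hₖ₋₂ (and likewise for the denominators kₖ):
a_0 = 5: 5/1
a_1 = 2: 11/2
a_2 = 2: 27/5
a_3 = 3: 92/17
a_4 = 2: 211/39

211/39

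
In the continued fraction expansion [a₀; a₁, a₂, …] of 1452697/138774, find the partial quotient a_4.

59

1452697 ÷ 138774 → quotient 10, remainder 64957
138774 ÷ 64957 → quotient 2, remainder 8860
64957 ÷ 8860 → quotient 7, remainder 2937
8860 ÷ 2937 → quotient 3, remainder 49
2937 ÷ 49 → quotient 59, remainder 46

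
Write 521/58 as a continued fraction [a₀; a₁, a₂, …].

Run the Euclidean algorithm, recording each quotient:
⌊521/58⌋ = 8, remainder 57
⌊58/57⌋ = 1, remainder 1
⌊57/1⌋ = 57, remainder 0

[8; 1, 57]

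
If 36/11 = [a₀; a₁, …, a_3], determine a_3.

2

36 ÷ 11 → quotient 3, remainder 3
11 ÷ 3 → quotient 3, remainder 2
3 ÷ 2 → quotient 1, remainder 1
2 ÷ 1 → quotient 2, remainder 0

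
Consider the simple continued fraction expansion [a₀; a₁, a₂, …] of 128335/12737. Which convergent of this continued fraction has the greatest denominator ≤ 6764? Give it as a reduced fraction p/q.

List convergents until the denominator exceeds the bound:
a_0 = 10: 10/1  (≤ bound)
a_1 = 13: 131/13  (≤ bound)
a_2 = 5: 665/66  (≤ bound)
a_3 = 38: 25401/2521  (≤ bound)
a_4 = 2: 51467/5108  (≤ bound)
a_5 = 2: 128335/12737  (> 6764, stop)

51467/5108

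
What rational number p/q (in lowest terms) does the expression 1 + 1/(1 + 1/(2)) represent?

Start with 2.
1 + 1/(2/1) = 1 + 1/2 = 3/2
1 + 1/(3/2) = 1 + 2/3 = 5/3

5/3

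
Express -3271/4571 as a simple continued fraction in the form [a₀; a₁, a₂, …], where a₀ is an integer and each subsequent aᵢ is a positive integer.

[-1; 3, 1, 1, 14, 1, 41]

-3271 ÷ 4571 → quotient -1, remainder 1300
4571 ÷ 1300 → quotient 3, remainder 671
1300 ÷ 671 → quotient 1, remainder 629
671 ÷ 629 → quotient 1, remainder 42
629 ÷ 42 → quotient 14, remainder 41
42 ÷ 41 → quotient 1, remainder 1
41 ÷ 1 → quotient 41, remainder 0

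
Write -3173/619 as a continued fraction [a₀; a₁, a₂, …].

[-6; 1, 6, 1, 14, 1, 1, 2]

-3173 = -6·619 + 541, so a_0 = -6
619 = 1·541 + 78, so a_1 = 1
541 = 6·78 + 73, so a_2 = 6
78 = 1·73 + 5, so a_3 = 1
73 = 14·5 + 3, so a_4 = 14
5 = 1·3 + 2, so a_5 = 1
3 = 1·2 + 1, so a_6 = 1
2 = 2·1 + 0, so a_7 = 2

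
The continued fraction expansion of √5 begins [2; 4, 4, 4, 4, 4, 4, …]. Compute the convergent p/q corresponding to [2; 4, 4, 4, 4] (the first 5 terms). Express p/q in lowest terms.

682/305

Collapse the nested fraction from the inside out:
Start with 4.
4 + 1/(4/1) = 4 + 1/4 = 17/4
4 + 1/(17/4) = 4 + 4/17 = 72/17
4 + 1/(72/17) = 4 + 17/72 = 305/72
2 + 1/(305/72) = 2 + 72/305 = 682/305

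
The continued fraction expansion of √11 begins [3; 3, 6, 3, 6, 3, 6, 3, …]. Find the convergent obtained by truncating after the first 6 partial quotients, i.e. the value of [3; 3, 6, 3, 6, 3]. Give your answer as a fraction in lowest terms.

Work from the innermost term outward:
Start with 3.
6 + 1/(3/1) = 6 + 1/3 = 19/3
3 + 1/(19/3) = 3 + 3/19 = 60/19
6 + 1/(60/19) = 6 + 19/60 = 379/60
3 + 1/(379/60) = 3 + 60/379 = 1197/379
3 + 1/(1197/379) = 3 + 379/1197 = 3970/1197

3970/1197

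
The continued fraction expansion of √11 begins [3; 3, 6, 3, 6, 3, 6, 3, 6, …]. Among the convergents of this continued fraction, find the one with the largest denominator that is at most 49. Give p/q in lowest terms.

a_0 = 3: 3/1  (≤ bound)
a_1 = 3: 10/3  (≤ bound)
a_2 = 6: 63/19  (≤ bound)
a_3 = 3: 199/60  (> 49, stop)

63/19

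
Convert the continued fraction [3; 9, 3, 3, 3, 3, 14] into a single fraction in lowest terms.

45068/14503

Compute successive convergents:
a_0 = 3: 3/1
a_1 = 9: 28/9
a_2 = 3: 87/28
a_3 = 3: 289/93
a_4 = 3: 954/307
a_5 = 3: 3151/1014
a_6 = 14: 45068/14503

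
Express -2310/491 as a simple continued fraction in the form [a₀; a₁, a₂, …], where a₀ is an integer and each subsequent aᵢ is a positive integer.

⌊-2310/491⌋ = -5, remainder 145
⌊491/145⌋ = 3, remainder 56
⌊145/56⌋ = 2, remainder 33
⌊56/33⌋ = 1, remainder 23
⌊33/23⌋ = 1, remainder 10
⌊23/10⌋ = 2, remainder 3
⌊10/3⌋ = 3, remainder 1
⌊3/1⌋ = 3, remainder 0

[-5; 3, 2, 1, 1, 2, 3, 3]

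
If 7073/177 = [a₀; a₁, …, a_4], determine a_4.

2

7073 ÷ 177 → quotient 39, remainder 170
177 ÷ 170 → quotient 1, remainder 7
170 ÷ 7 → quotient 24, remainder 2
7 ÷ 2 → quotient 3, remainder 1
2 ÷ 1 → quotient 2, remainder 0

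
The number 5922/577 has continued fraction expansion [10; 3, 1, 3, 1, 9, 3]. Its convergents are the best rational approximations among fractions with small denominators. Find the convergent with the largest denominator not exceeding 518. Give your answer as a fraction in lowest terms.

a_0 = 10: 10/1  (≤ bound)
a_1 = 3: 31/3  (≤ bound)
a_2 = 1: 41/4  (≤ bound)
a_3 = 3: 154/15  (≤ bound)
a_4 = 1: 195/19  (≤ bound)
a_5 = 9: 1909/186  (≤ bound)
a_6 = 3: 5922/577  (> 518, stop)

1909/186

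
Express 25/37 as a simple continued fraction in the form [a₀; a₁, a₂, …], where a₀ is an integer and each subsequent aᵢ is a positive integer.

25 = 0·37 + 25, so a_0 = 0
37 = 1·25 + 12, so a_1 = 1
25 = 2·12 + 1, so a_2 = 2
12 = 12·1 + 0, so a_3 = 12

[0; 1, 2, 12]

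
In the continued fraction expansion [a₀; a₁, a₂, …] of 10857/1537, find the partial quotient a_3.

10857 ÷ 1537 → quotient 7, remainder 98
1537 ÷ 98 → quotient 15, remainder 67
98 ÷ 67 → quotient 1, remainder 31
67 ÷ 31 → quotient 2, remainder 5

2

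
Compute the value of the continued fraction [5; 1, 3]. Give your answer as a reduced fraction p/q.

23/4

Start with 3.
1 + 1/(3/1) = 1 + 1/3 = 4/3
5 + 1/(4/3) = 5 + 3/4 = 23/4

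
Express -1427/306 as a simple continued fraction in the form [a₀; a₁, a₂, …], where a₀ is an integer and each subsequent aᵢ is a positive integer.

Apply division with remainder until the remainder is 0:
⌊-1427/306⌋ = -5, remainder 103
⌊306/103⌋ = 2, remainder 100
⌊103/100⌋ = 1, remainder 3
⌊100/3⌋ = 33, remainder 1
⌊3/1⌋ = 3, remainder 0

[-5; 2, 1, 33, 3]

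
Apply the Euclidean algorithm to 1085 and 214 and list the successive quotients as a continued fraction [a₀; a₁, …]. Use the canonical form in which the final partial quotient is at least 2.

[5; 14, 3, 1, 3]

1085 ÷ 214 → quotient 5, remainder 15
214 ÷ 15 → quotient 14, remainder 4
15 ÷ 4 → quotient 3, remainder 3
4 ÷ 3 → quotient 1, remainder 1
3 ÷ 1 → quotient 3, remainder 0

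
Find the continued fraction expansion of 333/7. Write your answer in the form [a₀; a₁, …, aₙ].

Repeatedly divide and take the remainder:
333 = 47·7 + 4, so a_0 = 47
7 = 1·4 + 3, so a_1 = 1
4 = 1·3 + 1, so a_2 = 1
3 = 3·1 + 0, so a_3 = 3

[47; 1, 1, 3]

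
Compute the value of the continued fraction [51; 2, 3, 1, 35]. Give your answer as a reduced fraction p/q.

Starting at the tail and folding back:
Start with 35.
1 + 1/(35/1) = 1 + 1/35 = 36/35
3 + 1/(36/35) = 3 + 35/36 = 143/36
2 + 1/(143/36) = 2 + 36/143 = 322/143
51 + 1/(322/143) = 51 + 143/322 = 16565/322

16565/322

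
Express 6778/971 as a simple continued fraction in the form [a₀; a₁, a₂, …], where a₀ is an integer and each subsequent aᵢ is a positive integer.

6778 = 6·971 + 952, so a_0 = 6
971 = 1·952 + 19, so a_1 = 1
952 = 50·19 + 2, so a_2 = 50
19 = 9·2 + 1, so a_3 = 9
2 = 2·1 + 0, so a_4 = 2

[6; 1, 50, 9, 2]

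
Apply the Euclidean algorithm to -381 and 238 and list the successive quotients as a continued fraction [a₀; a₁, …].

⌊-381/238⌋ = -2, remainder 95
⌊238/95⌋ = 2, remainder 48
⌊95/48⌋ = 1, remainder 47
⌊48/47⌋ = 1, remainder 1
⌊47/1⌋ = 47, remainder 0

[-2; 2, 1, 1, 47]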